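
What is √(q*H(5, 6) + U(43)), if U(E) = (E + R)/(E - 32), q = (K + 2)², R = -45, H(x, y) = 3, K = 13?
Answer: √81653/11 ≈ 25.977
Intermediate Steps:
q = 225 (q = (13 + 2)² = 15² = 225)
U(E) = (-45 + E)/(-32 + E) (U(E) = (E - 45)/(E - 32) = (-45 + E)/(-32 + E))
√(q*H(5, 6) + U(43)) = √(225*3 + (-45 + 43)/(-32 + 43)) = √(675 - 2/11) = √(7423/11) = √81653/11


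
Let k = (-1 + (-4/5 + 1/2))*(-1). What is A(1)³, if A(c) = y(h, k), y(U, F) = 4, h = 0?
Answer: 64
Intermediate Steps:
k = 13/10 (k = (-1 + (-4*⅕ + 1*(½)))*(-1) = (-1 + (-⅘ + ½))*(-1) = (-1 - 3/10)*(-1) = -13/10*(-1) = 13/10 ≈ 1.3000)
A(c) = 4
A(1)³ = 4³ = 64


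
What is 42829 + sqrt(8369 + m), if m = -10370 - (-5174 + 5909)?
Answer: 42829 + 12*I*sqrt(19) ≈ 42829.0 + 52.307*I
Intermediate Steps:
m = -11105 (m = -10370 - 1*735 = -10370 - 735 = -11105)
42829 + sqrt(8369 + m) = 42829 + sqrt(8369 - 11105) = 42829 + sqrt(-2736) = 42829 + 12*I*sqrt(19)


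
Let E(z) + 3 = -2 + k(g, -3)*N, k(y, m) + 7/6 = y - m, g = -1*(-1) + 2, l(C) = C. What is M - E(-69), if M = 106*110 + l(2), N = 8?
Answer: 34885/3 ≈ 11628.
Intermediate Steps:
g = 3 (g = 1 + 2 = 3)
k(y, m) = -7/6 + y - m (k(y, m) = -7/6 + (y - m) = -7/6 + y - m)
M = 11662 (M = 106*110 + 2 = 11660 + 2 = 11662)
E(z) = 101/3 (E(z) = -3 + (-2 + (-7/6 + 3 - 1*(-3))*8) = -3 + (-2 + (-7/6 + 3 + 3)*8) = -3 + (-2 + (29/6)*8) = -3 + (-2 + 116/3) = -3 + 110/3 = 101/3)
M - E(-69) = 11662 - 1*101/3 = 11662 - 101/3 = 34885/3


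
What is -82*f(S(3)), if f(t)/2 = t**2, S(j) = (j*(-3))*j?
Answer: -119556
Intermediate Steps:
S(j) = -3*j**2 (S(j) = (-3*j)*j = -3*j**2)
f(t) = 2*t**2
-82*f(S(3)) = -164*(-3*3**2)**2 = -164*(-3*9)**2 = -164*(-27)**2 = -164*729 = -82*1458 = -119556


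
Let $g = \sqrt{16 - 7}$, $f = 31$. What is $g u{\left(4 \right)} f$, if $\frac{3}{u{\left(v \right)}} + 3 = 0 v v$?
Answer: $-93$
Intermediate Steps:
$g = 3$ ($g = \sqrt{9} = 3$)
$u{\left(v \right)} = -1$ ($u{\left(v \right)} = \frac{3}{-3 + 0 v v} = \frac{3}{-3 + 0 v} = \frac{3}{-3 + 0} = \frac{3}{-3} = 3 \left(- \frac{1}{3}\right) = -1$)
$g u{\left(4 \right)} f = 3 \left(-1\right) 31 = \left(-3\right) 31 = -93$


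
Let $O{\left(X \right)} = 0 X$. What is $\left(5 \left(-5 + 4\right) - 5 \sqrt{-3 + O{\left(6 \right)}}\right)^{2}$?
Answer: $-50 + 50 i \sqrt{3} \approx -50.0 + 86.603 i$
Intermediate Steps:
$O{\left(X \right)} = 0$
$\left(5 \left(-5 + 4\right) - 5 \sqrt{-3 + O{\left(6 \right)}}\right)^{2} = \left(5 \left(-5 + 4\right) - 5 \sqrt{-3 + 0}\right)^{2} = \left(5 \left(-1\right) - 5 \sqrt{-3}\right)^{2} = \left(-5 - 5 i \sqrt{3}\right)^{2}$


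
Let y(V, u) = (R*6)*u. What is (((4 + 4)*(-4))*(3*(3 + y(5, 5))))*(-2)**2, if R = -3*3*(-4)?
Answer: -415872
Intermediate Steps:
R = 36 (R = -9*(-4) = 36)
y(V, u) = 216*u (y(V, u) = (36*6)*u = 216*u)
(((4 + 4)*(-4))*(3*(3 + y(5, 5))))*(-2)**2 = (((4 + 4)*(-4))*(3*(3 + 216*5)))*(-2)**2 = ((8*(-4))*(3*(3 + 1080)))*4 = -96*1083*4 = -32*3249*4 = -103968*4 = -415872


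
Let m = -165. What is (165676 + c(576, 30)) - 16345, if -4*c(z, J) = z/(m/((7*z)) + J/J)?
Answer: 192294123/1289 ≈ 1.4918e+5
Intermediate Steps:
c(z, J) = -z/(4*(1 - 165/(7*z))) (c(z, J) = -z/(4*(-165*1/(7*z) + J/J)) = -z/(4*(-165/(7*z) + 1)) = -z/(4*(1 - 165/(7*z))))
(165676 + c(576, 30)) - 16345 = (165676 - 7*576²/(-660 + 28*576)) - 16345 = (165676 - 7*331776/(-660 + 16128)) - 16345 = (165676 - 7*331776/15468) - 16345 = (165676 - 7*331776*1/15468) - 16345 = (165676 - 193536/1289) - 16345 = 213362828/1289 - 16345 = 192294123/1289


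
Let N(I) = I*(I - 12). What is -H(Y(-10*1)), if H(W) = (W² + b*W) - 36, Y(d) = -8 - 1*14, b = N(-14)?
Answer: 7560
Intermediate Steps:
N(I) = I*(-12 + I)
b = 364 (b = -14*(-12 - 14) = -14*(-26) = 364)
Y(d) = -22 (Y(d) = -8 - 14 = -22)
H(W) = -36 + W² + 364*W (H(W) = (W² + 364*W) - 36 = -36 + W² + 364*W)
-H(Y(-10*1)) = -(-36 + (-22)² + 364*(-22)) = -(-36 + 484 - 8008) = -1*(-7560) = 7560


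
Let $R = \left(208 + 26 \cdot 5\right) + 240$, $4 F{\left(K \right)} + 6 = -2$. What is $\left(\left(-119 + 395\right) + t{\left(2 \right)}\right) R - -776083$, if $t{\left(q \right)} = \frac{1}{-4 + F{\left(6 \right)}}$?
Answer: $\frac{2806544}{3} \approx 9.3552 \cdot 10^{5}$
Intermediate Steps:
$F{\left(K \right)} = -2$ ($F{\left(K \right)} = - \frac{3}{2} + \frac{1}{4} \left(-2\right) = - \frac{3}{2} - \frac{1}{2} = -2$)
$R = 578$ ($R = \left(208 + 130\right) + 240 = 338 + 240 = 578$)
$t{\left(q \right)} = - \frac{1}{6}$ ($t{\left(q \right)} = \frac{1}{-4 - 2} = \frac{1}{-6} = - \frac{1}{6}$)
$\left(\left(-119 + 395\right) + t{\left(2 \right)}\right) R - -776083 = \left(\left(-119 + 395\right) - \frac{1}{6}\right) 578 - -776083 = \left(276 - \frac{1}{6}\right) 578 + 776083 = \frac{1655}{6} \cdot 578 + 776083 = \frac{478295}{3} + 776083 = \frac{2806544}{3}$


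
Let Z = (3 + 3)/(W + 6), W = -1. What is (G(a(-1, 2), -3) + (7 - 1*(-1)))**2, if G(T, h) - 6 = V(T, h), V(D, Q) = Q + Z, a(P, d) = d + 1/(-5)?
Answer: 3721/25 ≈ 148.84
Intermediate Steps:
a(P, d) = -1/5 + d (a(P, d) = d - 1/5 = -1/5 + d)
Z = 6/5 (Z = (3 + 3)/(-1 + 6) = 6/5 ≈ 1.2000)
V(D, Q) = 6/5 + Q (V(D, Q) = Q + 6/5 = 6/5 + Q)
G(T, h) = 36/5 + h (G(T, h) = 6 + (6/5 + h) = 36/5 + h)
(G(a(-1, 2), -3) + (7 - 1*(-1)))**2 = ((36/5 - 3) + (7 - 1*(-1)))**2 = (21/5 + (7 + 1))**2 = (21/5 + 8)**2 = (61/5)**2 = 3721/25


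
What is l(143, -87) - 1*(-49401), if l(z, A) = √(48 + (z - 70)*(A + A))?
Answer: 49401 + 3*I*√1406 ≈ 49401.0 + 112.49*I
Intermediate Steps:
l(z, A) = √(48 + 2*A*(-70 + z)) (l(z, A) = √(48 + (-70 + z)*(2*A)) = √(48 + 2*A*(-70 + z)))
l(143, -87) - 1*(-49401) = √(48 - 140*(-87) + 2*(-87)*143) - 1*(-49401) = √(48 + 12180 - 24882) + 49401 = √(-12654) + 49401 = 3*I*√1406 + 49401 = 49401 + 3*I*√1406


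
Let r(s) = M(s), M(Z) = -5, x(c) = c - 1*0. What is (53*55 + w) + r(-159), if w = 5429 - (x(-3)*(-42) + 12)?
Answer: 8201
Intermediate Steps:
x(c) = c (x(c) = c + 0 = c)
r(s) = -5
w = 5291 (w = 5429 - (-3*(-42) + 12) = 5429 - (126 + 12) = 5429 - 1*138 = 5429 - 138 = 5291)
(53*55 + w) + r(-159) = (53*55 + 5291) - 5 = (2915 + 5291) - 5 = 8206 - 5 = 8201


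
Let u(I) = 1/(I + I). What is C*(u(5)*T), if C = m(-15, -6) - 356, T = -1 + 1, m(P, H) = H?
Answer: 0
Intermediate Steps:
T = 0
u(I) = 1/(2*I)
C = -362 (C = -6 - 356 = -362)
C*(u(5)*T) = -362*(1/2)/5*0 = -362*(1/2)*(1/5)*0 = -181*0/5 = -362*0 = 0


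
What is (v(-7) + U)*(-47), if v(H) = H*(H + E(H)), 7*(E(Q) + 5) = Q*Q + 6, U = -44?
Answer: 705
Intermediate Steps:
E(Q) = -29/7 + Q**2/7 (E(Q) = -5 + (Q*Q + 6)/7 = -5 + (Q**2 + 6)/7 = -5 + (6 + Q**2)/7 = -5 + (6/7 + Q**2/7) = -29/7 + Q**2/7)
v(H) = H*(-29/7 + H + H**2/7) (v(H) = H*(H + (-29/7 + H**2/7)) = H*(-29/7 + H + H**2/7))
(v(-7) + U)*(-47) = ((1/7)*(-7)*(-29 + (-7)**2 + 7*(-7)) - 44)*(-47) = ((1/7)*(-7)*(-29 + 49 - 49) - 44)*(-47) = ((1/7)*(-7)*(-29) - 44)*(-47) = (29 - 44)*(-47) = -15*(-47) = 705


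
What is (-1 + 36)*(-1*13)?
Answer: -455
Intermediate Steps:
(-1 + 36)*(-1*13) = 35*(-13) = -455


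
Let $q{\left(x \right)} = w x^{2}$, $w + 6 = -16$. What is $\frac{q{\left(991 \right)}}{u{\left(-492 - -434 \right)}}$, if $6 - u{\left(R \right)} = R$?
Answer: $- \frac{10802891}{32} \approx -3.3759 \cdot 10^{5}$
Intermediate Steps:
$w = -22$ ($w = -6 - 16 = -22$)
$u{\left(R \right)} = 6 - R$
$q{\left(x \right)} = - 22 x^{2}$
$\frac{q{\left(991 \right)}}{u{\left(-492 - -434 \right)}} = \frac{\left(-22\right) 991^{2}}{6 - \left(-492 - -434\right)} = \frac{\left(-22\right) 982081}{6 - \left(-492 + 434\right)} = - \frac{21605782}{6 - -58} = - \frac{21605782}{6 + 58} = - \frac{21605782}{64} = \left(-21605782\right) \frac{1}{64} = - \frac{10802891}{32}$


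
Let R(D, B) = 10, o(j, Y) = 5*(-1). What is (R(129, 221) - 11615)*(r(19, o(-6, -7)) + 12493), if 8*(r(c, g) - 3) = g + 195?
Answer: -581166795/4 ≈ -1.4529e+8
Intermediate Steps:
o(j, Y) = -5
r(c, g) = 219/8 + g/8 (r(c, g) = 3 + (g + 195)/8 = 3 + (195 + g)/8 = 3 + (195/8 + g/8) = 219/8 + g/8)
(R(129, 221) - 11615)*(r(19, o(-6, -7)) + 12493) = (10 - 11615)*((219/8 + (1/8)*(-5)) + 12493) = -11605*((219/8 - 5/8) + 12493) = -11605*(107/4 + 12493) = -11605*50079/4 = -581166795/4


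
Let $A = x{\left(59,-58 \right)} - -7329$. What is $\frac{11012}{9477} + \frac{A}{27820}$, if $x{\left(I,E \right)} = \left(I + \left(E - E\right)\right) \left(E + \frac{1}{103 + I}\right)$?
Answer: $\frac{52828297}{40561560} \approx 1.3024$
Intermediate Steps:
$x{\left(I,E \right)} = I \left(E + \frac{1}{103 + I}\right)$ ($x{\left(I,E \right)} = \left(I + 0\right) \left(E + \frac{1}{103 + I}\right) = I \left(E + \frac{1}{103 + I}\right)$)
$A = \frac{632993}{162}$ ($A = \frac{59 \left(1 + 103 \left(-58\right) - 3422\right)}{103 + 59} - -7329 = \frac{59 \left(1 - 5974 - 3422\right)}{162} + 7329 = 59 \cdot \frac{1}{162} \left(-9395\right) + 7329 = - \frac{554305}{162} + 7329 = \frac{632993}{162} \approx 3907.4$)
$\frac{11012}{9477} + \frac{A}{27820} = \frac{11012}{9477} + \frac{632993}{162 \cdot 27820} = 11012 \cdot \frac{1}{9477} + \frac{632993}{162} \cdot \frac{1}{27820} = \frac{11012}{9477} + \frac{632993}{4506840} = \frac{52828297}{40561560}$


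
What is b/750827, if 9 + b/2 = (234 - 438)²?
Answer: 83214/750827 ≈ 0.11083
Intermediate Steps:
b = 83214 (b = -18 + 2*(234 - 438)² = -18 + 2*(-204)² = -18 + 2*41616 = -18 + 83232 = 83214)
b/750827 = 83214/750827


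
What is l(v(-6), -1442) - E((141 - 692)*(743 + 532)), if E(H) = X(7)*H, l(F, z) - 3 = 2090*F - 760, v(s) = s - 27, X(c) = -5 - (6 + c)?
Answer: -12715177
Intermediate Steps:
X(c) = -11 - c (X(c) = -5 + (-6 - c) = -11 - c)
v(s) = -27 + s
l(F, z) = -757 + 2090*F (l(F, z) = 3 + (2090*F - 760) = 3 + (-760 + 2090*F) = -757 + 2090*F)
E(H) = -18*H (E(H) = (-11 - 1*7)*H = (-11 - 7)*H = -18*H)
l(v(-6), -1442) - E((141 - 692)*(743 + 532)) = (-757 + 2090*(-27 - 6)) - (-18)*(141 - 692)*(743 + 532) = (-757 + 2090*(-33)) - (-18)*(-551*1275) = (-757 - 68970) - (-18)*(-702525) = -69727 - 1*12645450 = -69727 - 12645450 = -12715177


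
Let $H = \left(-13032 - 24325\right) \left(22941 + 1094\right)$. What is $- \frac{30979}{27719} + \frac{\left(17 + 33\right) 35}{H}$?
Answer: $- \frac{5563066693571}{4977642169181} \approx -1.1176$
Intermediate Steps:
$H = -897875495$ ($H = \left(-37357\right) 24035 = -897875495$)
$- \frac{30979}{27719} + \frac{\left(17 + 33\right) 35}{H} = - \frac{30979}{27719} + \frac{\left(17 + 33\right) 35}{-897875495} = \left(-30979\right) \frac{1}{27719} + 50 \cdot 35 \left(- \frac{1}{897875495}\right) = - \frac{30979}{27719} + 1750 \left(- \frac{1}{897875495}\right) = - \frac{30979}{27719} - \frac{350}{179575099} = - \frac{5563066693571}{4977642169181}$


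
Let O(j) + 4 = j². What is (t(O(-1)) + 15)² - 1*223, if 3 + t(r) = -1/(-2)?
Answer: -267/4 ≈ -66.750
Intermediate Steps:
O(j) = -4 + j²
t(r) = -5/2 (t(r) = -3 - 1/(-2) = -3 - 1*(-½) = -3 + ½ = -5/2)
(t(O(-1)) + 15)² - 1*223 = (-5/2 + 15)² - 1*223 = (25/2)² - 223 = 625/4 - 223 = -267/4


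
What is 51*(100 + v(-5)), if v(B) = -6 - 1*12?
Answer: 4182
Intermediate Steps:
v(B) = -18 (v(B) = -6 - 12 = -18)
51*(100 + v(-5)) = 51*(100 - 18) = 51*82 = 4182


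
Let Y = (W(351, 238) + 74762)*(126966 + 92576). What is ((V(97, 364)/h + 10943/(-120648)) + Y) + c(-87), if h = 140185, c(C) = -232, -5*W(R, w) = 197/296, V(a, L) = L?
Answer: 10271199028711677680071/625782475560 ≈ 1.6413e+10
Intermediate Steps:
W(R, w) = -197/1480 (W(R, w) = -197/(5*296) = -⅕*197/296 = -197/1480)
Y = 12145893638073/740 (Y = (-197/1480 + 74762)*(126966 + 92576) = (110647563/1480)*219542 = 12145893638073/740 ≈ 1.6413e+10)
((V(97, 364)/h + 10943/(-120648)) + Y) + c(-87) = ((364/140185 + 10943/(-120648)) + 12145893638073/740) - 232 = ((364*(1/140185) + 10943*(-1/120648)) + 12145893638073/740) - 232 = ((364/140185 - 10943/120648) + 12145893638073/740) - 232 = (-1490128583/16913039880 + 12145893638073/740) - 232 = 10271199173893212009991/625782475560 - 232 = 10271199028711677680071/625782475560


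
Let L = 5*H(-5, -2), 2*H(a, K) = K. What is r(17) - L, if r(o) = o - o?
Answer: 5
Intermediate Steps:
H(a, K) = K/2
r(o) = 0
L = -5 (L = 5*((½)*(-2)) = 5*(-1) = -5)
r(17) - L = 0 - 1*(-5) = 0 + 5 = 5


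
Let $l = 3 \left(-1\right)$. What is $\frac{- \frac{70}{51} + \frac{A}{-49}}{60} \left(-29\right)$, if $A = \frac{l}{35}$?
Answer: $\frac{3477013}{5247900} \approx 0.66255$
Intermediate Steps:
$l = -3$
$A = - \frac{3}{35} \approx -0.085714$
$\frac{- \frac{70}{51} + \frac{A}{-49}}{60} \left(-29\right) = \frac{- \frac{70}{51} - \frac{3}{35 \left(-49\right)}}{60} \left(-29\right) = \left(\left(-70\right) \frac{1}{51} - - \frac{3}{1715}\right) \frac{1}{60} \left(-29\right) = \left(- \frac{70}{51} + \frac{3}{1715}\right) \frac{1}{60} \left(-29\right) = \left(- \frac{119897}{87465}\right) \frac{1}{60} \left(-29\right) = \left(- \frac{119897}{5247900}\right) \left(-29\right) = \frac{3477013}{5247900}$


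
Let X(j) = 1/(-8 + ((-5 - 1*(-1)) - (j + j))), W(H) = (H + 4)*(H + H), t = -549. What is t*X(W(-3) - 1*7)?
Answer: -549/14 ≈ -39.214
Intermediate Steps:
W(H) = 2*H*(4 + H) (W(H) = (4 + H)*(2*H) = 2*H*(4 + H))
X(j) = 1/(-12 - 2*j) (X(j) = 1/(-8 + ((-5 + 1) - 2*j)) = 1/(-8 + (-4 - 2*j)) = 1/(-12 - 2*j))
t*X(W(-3) - 1*7) = -(-549)/(12 + 2*(2*(-3)*(4 - 3) - 1*7)) = -(-549)/(12 + 2*(2*(-3)*1 - 7)) = -(-549)/(12 + 2*(-6 - 7)) = -(-549)/(12 + 2*(-13)) = -(-549)/(12 - 26) = -(-549)/(-14) = -(-549)*(-1)/14 = -549*1/14 = -549/14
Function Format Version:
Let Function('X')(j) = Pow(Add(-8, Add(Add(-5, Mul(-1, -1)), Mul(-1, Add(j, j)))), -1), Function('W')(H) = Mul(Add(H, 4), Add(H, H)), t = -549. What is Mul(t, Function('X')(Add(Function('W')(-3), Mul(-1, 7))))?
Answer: Rational(-549, 14) ≈ -39.214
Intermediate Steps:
Function('W')(H) = Mul(2, H, Add(4, H)) (Function('W')(H) = Mul(Add(4, H), Mul(2, H)) = Mul(2, H, Add(4, H)))
Function('X')(j) = Pow(Add(-12, Mul(-2, j)), -1) (Function('X')(j) = Pow(Add(-8, Add(Add(-5, 1), Mul(-1, Mul(2, j)))), -1) = Pow(Add(-8, Add(-4, Mul(-2, j))), -1) = Pow(Add(-12, Mul(-2, j)), -1))
Mul(t, Function('X')(Add(Function('W')(-3), Mul(-1, 7)))) = Mul(-549, Mul(-1, Pow(Add(12, Mul(2, Add(Mul(2, -3, Add(4, -3)), Mul(-1, 7)))), -1))) = Mul(-549, Mul(-1, Pow(Add(12, Mul(2, Add(Mul(2, -3, 1), -7))), -1))) = Mul(-549, Mul(-1, Pow(Add(12, Mul(2, Add(-6, -7))), -1))) = Mul(-549, Mul(-1, Pow(Add(12, Mul(2, -13)), -1))) = Mul(-549, Mul(-1, Pow(Add(12, -26), -1))) = Mul(-549, Mul(-1, Pow(-14, -1))) = Mul(-549, Mul(-1, Rational(-1, 14))) = Mul(-549, Rational(1, 14)) = Rational(-549, 14)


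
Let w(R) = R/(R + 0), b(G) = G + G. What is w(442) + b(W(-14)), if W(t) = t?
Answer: -27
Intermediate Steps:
b(G) = 2*G
w(R) = 1 (w(R) = R/R = 1)
w(442) + b(W(-14)) = 1 + 2*(-14) = 1 - 28 = -27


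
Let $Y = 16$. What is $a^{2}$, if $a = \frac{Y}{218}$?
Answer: $\frac{64}{11881} \approx 0.0053868$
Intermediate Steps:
$a = \frac{8}{109}$ ($a = \frac{16}{218} = 16 \cdot \frac{1}{218} = \frac{8}{109} \approx 0.073395$)
$a^{2} = \left(\frac{8}{109}\right)^{2} = \frac{64}{11881}$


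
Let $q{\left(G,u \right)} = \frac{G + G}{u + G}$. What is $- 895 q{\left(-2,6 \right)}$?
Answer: $895$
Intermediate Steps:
$q{\left(G,u \right)} = \frac{2 G}{G + u}$
$- 895 q{\left(-2,6 \right)} = - 895 \cdot 2 \left(-2\right) \frac{1}{-2 + 6} = - 895 \cdot 2 \left(-2\right) \frac{1}{4} = \left(-895\right) \left(-1\right) = 895$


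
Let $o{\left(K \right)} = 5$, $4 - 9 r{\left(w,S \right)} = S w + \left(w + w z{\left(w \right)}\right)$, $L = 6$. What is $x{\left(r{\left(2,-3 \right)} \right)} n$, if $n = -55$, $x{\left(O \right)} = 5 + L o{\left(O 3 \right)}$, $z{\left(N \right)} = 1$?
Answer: $-1925$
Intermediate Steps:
$r{\left(w,S \right)} = \frac{4}{9} - \frac{2 w}{9} - \frac{S w}{9}$ ($r{\left(w,S \right)} = \frac{4}{9} - \frac{S w + \left(w + w 1\right)}{9} = \frac{4}{9} - \frac{S w + \left(w + w\right)}{9} = \frac{4}{9} - \frac{S w + 2 w}{9} = \frac{4}{9} - \frac{2 w + S w}{9} = \frac{4}{9} - \left(\frac{2 w}{9} + \frac{S w}{9}\right) = \frac{4}{9} - \frac{2 w}{9} - \frac{S w}{9}$)
$x{\left(O \right)} = 35$ ($x{\left(O \right)} = 5 + 6 \cdot 5 = 5 + 30 = 35$)
$x{\left(r{\left(2,-3 \right)} \right)} n = 35 \left(-55\right) = -1925$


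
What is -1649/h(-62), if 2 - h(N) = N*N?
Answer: 97/226 ≈ 0.42920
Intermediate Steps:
h(N) = 2 - N**2 (h(N) = 2 - N*N = 2 - N**2)
-1649/h(-62) = -1649/(2 - 1*(-62)**2) = -1649/(2 - 1*3844) = -1649/(2 - 3844) = -1649/(-3842) = -1649*(-1/3842) = 97/226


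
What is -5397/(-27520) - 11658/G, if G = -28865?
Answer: 95322513/158872960 ≈ 0.59999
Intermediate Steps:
-5397/(-27520) - 11658/G = -5397/(-27520) - 11658/(-28865) = -5397*(-1/27520) - 11658*(-1/28865) = 5397/27520 + 11658/28865 = 95322513/158872960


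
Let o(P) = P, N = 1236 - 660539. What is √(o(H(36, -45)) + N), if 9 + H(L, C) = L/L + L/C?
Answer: I*√16482795/5 ≈ 811.98*I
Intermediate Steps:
N = -659303
H(L, C) = -8 + L/C (H(L, C) = -9 + (L/L + L/C) = -9 + (1 + L/C) = -8 + L/C)
√(o(H(36, -45)) + N) = √((-8 + 36/(-45)) - 659303) = √((-8 + 36*(-1/45)) - 659303) = √((-8 - ⅘) - 659303) = √(-44/5 - 659303) = √(-3296559/5) = I*√16482795/5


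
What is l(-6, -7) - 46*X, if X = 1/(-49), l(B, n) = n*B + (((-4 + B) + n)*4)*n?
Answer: 25428/49 ≈ 518.94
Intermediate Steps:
l(B, n) = B*n + n*(-16 + 4*B + 4*n) (l(B, n) = B*n + ((-4 + B + n)*4)*n = B*n + (-16 + 4*B + 4*n)*n = B*n + n*(-16 + 4*B + 4*n))
X = -1/49 ≈ -0.020408
l(-6, -7) - 46*X = -7*(-16 + 4*(-7) + 5*(-6)) - 46*(-1/49) = -7*(-16 - 28 - 30) + 46/49 = -7*(-74) + 46/49 = 518 + 46/49 = 25428/49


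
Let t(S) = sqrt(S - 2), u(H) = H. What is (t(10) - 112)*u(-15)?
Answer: 1680 - 30*sqrt(2) ≈ 1637.6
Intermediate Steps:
t(S) = sqrt(-2 + S)
(t(10) - 112)*u(-15) = (sqrt(-2 + 10) - 112)*(-15) = (sqrt(8) - 112)*(-15) = (2*sqrt(2) - 112)*(-15) = (-112 + 2*sqrt(2))*(-15) = 1680 - 30*sqrt(2)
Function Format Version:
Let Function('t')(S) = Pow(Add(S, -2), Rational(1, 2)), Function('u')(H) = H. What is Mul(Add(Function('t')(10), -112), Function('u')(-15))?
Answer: Add(1680, Mul(-30, Pow(2, Rational(1, 2)))) ≈ 1637.6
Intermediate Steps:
Function('t')(S) = Pow(Add(-2, S), Rational(1, 2))
Mul(Add(Function('t')(10), -112), Function('u')(-15)) = Mul(Add(Pow(Add(-2, 10), Rational(1, 2)), -112), -15) = Mul(Add(Pow(8, Rational(1, 2)), -112), -15) = Mul(Add(Mul(2, Pow(2, Rational(1, 2))), -112), -15) = Mul(Add(-112, Mul(2, Pow(2, Rational(1, 2)))), -15) = Add(1680, Mul(-30, Pow(2, Rational(1, 2))))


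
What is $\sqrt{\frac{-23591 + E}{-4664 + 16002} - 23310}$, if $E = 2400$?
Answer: $\frac{i \sqrt{2996746451198}}{11338} \approx 152.68 i$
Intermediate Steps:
$\sqrt{\frac{-23591 + E}{-4664 + 16002} - 23310} = \sqrt{\frac{-23591 + 2400}{-4664 + 16002} - 23310} = \sqrt{- \frac{21191}{11338} - 23310} = \sqrt{- \frac{264309971}{11338}} = \frac{i \sqrt{2996746451198}}{11338}$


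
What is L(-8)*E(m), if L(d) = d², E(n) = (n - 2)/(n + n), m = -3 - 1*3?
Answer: 128/3 ≈ 42.667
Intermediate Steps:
m = -6 (m = -3 - 3 = -6)
E(n) = (-2 + n)/(2*n) (E(n) = (-2 + n)/((2*n)) = (-2 + n)*(1/(2*n)) = (-2 + n)/(2*n))
L(-8)*E(m) = (-8)²*((½)*(-2 - 6)/(-6)) = 64*((½)*(-⅙)*(-8)) = 64*(⅔) = 128/3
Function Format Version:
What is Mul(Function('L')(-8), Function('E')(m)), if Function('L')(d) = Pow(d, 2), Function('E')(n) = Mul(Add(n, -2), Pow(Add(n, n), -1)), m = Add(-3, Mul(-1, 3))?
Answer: Rational(128, 3) ≈ 42.667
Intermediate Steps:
m = -6 (m = Add(-3, -3) = -6)
Function('E')(n) = Mul(Rational(1, 2), Pow(n, -1), Add(-2, n)) (Function('E')(n) = Mul(Add(-2, n), Pow(Mul(2, n), -1)) = Mul(Add(-2, n), Mul(Rational(1, 2), Pow(n, -1))) = Mul(Rational(1, 2), Pow(n, -1), Add(-2, n)))
Mul(Function('L')(-8), Function('E')(m)) = Mul(Pow(-8, 2), Mul(Rational(1, 2), Pow(-6, -1), Add(-2, -6))) = Mul(64, Mul(Rational(1, 2), Rational(-1, 6), -8)) = Mul(64, Rational(2, 3)) = Rational(128, 3)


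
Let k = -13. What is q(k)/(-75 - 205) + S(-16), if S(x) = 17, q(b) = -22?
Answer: 2391/140 ≈ 17.079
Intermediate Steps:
q(k)/(-75 - 205) + S(-16) = -22/(-75 - 205) + 17 = -22/(-280) + 17 = -22*(-1/280) + 17 = 11/140 + 17 = 2391/140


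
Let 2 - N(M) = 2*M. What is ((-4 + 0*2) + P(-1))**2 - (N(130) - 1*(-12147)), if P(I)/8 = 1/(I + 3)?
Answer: -11889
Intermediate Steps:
P(I) = 8/(3 + I) (P(I) = 8/(I + 3) = 8/(3 + I))
N(M) = 2 - 2*M
((-4 + 0*2) + P(-1))**2 - (N(130) - 1*(-12147)) = ((-4 + 0*2) + 8/(3 - 1))**2 - ((2 - 2*130) - 1*(-12147)) = ((-4 + 0) + 8/2)**2 - ((2 - 260) + 12147) = (-4 + 8*(1/2))**2 - (-258 + 12147) = (-4 + 4)**2 - 1*11889 = 0**2 - 11889 = 0 - 11889 = -11889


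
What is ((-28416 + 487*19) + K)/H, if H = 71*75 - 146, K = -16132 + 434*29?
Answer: -22709/5179 ≈ -4.3848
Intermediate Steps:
K = -3546 (K = -16132 + 12586 = -3546)
H = 5179 (H = 5325 - 146 = 5179)
((-28416 + 487*19) + K)/H = ((-28416 + 487*19) - 3546)/5179 = ((-28416 + 9253) - 3546)*(1/5179) = (-19163 - 3546)*(1/5179) = -22709*1/5179 = -22709/5179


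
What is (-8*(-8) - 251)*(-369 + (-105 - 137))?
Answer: 114257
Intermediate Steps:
(-8*(-8) - 251)*(-369 + (-105 - 137)) = (64 - 251)*(-369 - 242) = -187*(-611) = 114257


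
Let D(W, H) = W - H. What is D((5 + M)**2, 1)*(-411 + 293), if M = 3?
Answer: -7434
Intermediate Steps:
D((5 + M)**2, 1)*(-411 + 293) = ((5 + 3)**2 - 1*1)*(-411 + 293) = (8**2 - 1)*(-118) = (64 - 1)*(-118) = 63*(-118) = -7434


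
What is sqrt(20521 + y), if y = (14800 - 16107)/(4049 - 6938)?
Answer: 2*sqrt(4757739699)/963 ≈ 143.25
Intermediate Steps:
y = 1307/2889 (y = -1307/(-2889) = -1307*(-1/2889) = 1307/2889 ≈ 0.45241)
sqrt(20521 + y) = sqrt(20521 + 1307/2889) = sqrt(59286476/2889) = 2*sqrt(4757739699)/963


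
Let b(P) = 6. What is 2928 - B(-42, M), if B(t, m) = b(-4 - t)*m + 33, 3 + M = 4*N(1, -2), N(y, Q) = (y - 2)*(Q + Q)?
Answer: 2817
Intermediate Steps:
N(y, Q) = 2*Q*(-2 + y) (N(y, Q) = (-2 + y)*(2*Q) = 2*Q*(-2 + y))
M = 13 (M = -3 + 4*(2*(-2)*(-2 + 1)) = -3 + 4*(2*(-2)*(-1)) = -3 + 4*4 = -3 + 16 = 13)
B(t, m) = 33 + 6*m (B(t, m) = 6*m + 33 = 33 + 6*m)
2928 - B(-42, M) = 2928 - (33 + 6*13) = 2928 - (33 + 78) = 2928 - 1*111 = 2928 - 111 = 2817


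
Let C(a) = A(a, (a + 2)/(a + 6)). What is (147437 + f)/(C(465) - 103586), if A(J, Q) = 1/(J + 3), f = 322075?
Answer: -219731616/48478247 ≈ -4.5326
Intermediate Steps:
A(J, Q) = 1/(3 + J)
C(a) = 1/(3 + a)
(147437 + f)/(C(465) - 103586) = (147437 + 322075)/(1/(3 + 465) - 103586) = 469512/(1/468 - 103586) = 469512/(-48478247/468) = 469512*(-468/48478247) = -219731616/48478247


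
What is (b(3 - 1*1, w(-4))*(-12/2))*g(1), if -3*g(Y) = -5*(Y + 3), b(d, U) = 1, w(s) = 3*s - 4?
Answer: -40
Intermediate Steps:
w(s) = -4 + 3*s
g(Y) = 5 + 5*Y/3 (g(Y) = -(-5)*(Y + 3)/3 = -(-5)*(3 + Y)/3 = -(-15 - 5*Y)/3 = 5 + 5*Y/3)
(b(3 - 1*1, w(-4))*(-12/2))*g(1) = (1*(-12/2))*(5 + (5/3)*1) = (1*(-12*½))*(5 + 5/3) = (1*(-6))*(20/3) = -6*20/3 = -40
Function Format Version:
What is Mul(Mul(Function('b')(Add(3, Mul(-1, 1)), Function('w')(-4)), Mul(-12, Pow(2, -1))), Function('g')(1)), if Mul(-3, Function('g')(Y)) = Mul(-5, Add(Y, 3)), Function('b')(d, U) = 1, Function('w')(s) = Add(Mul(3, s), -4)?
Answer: -40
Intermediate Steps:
Function('w')(s) = Add(-4, Mul(3, s))
Function('g')(Y) = Add(5, Mul(Rational(5, 3), Y)) (Function('g')(Y) = Mul(Rational(-1, 3), Mul(-5, Add(Y, 3))) = Mul(Rational(-1, 3), Mul(-5, Add(3, Y))) = Mul(Rational(-1, 3), Add(-15, Mul(-5, Y))) = Add(5, Mul(Rational(5, 3), Y)))
Mul(Mul(Function('b')(Add(3, Mul(-1, 1)), Function('w')(-4)), Mul(-12, Pow(2, -1))), Function('g')(1)) = Mul(Mul(1, Mul(-12, Pow(2, -1))), Add(5, Mul(Rational(5, 3), 1))) = Mul(Mul(1, Mul(-12, Rational(1, 2))), Add(5, Rational(5, 3))) = Mul(Mul(1, -6), Rational(20, 3)) = Mul(-6, Rational(20, 3)) = -40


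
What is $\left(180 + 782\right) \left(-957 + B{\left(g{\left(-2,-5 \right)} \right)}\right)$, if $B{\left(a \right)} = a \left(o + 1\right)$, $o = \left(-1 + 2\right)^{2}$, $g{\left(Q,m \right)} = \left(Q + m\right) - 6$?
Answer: $-945646$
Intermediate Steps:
$g{\left(Q,m \right)} = -6 + Q + m$
$o = 1$ ($o = 1^{2} = 1$)
$B{\left(a \right)} = 2 a$ ($B{\left(a \right)} = a \left(1 + 1\right) = a 2 = 2 a$)
$\left(180 + 782\right) \left(-957 + B{\left(g{\left(-2,-5 \right)} \right)}\right) = \left(180 + 782\right) \left(-957 + 2 \left(-6 - 2 - 5\right)\right) = 962 \left(-957 + 2 \left(-13\right)\right) = 962 \left(-957 - 26\right) = 962 \left(-983\right) = -945646$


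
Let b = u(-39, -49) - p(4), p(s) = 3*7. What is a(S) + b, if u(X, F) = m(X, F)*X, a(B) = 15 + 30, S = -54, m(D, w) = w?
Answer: 1935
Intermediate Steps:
p(s) = 21
a(B) = 45
u(X, F) = F*X
b = 1890 (b = -49*(-39) - 1*21 = 1911 - 21 = 1890)
a(S) + b = 45 + 1890 = 1935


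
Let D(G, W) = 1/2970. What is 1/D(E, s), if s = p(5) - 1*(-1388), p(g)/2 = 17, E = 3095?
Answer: 2970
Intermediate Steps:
p(g) = 34 (p(g) = 2*17 = 34)
s = 1422 (s = 34 - 1*(-1388) = 34 + 1388 = 1422)
D(G, W) = 1/2970
1/D(E, s) = 1/(1/2970) = 2970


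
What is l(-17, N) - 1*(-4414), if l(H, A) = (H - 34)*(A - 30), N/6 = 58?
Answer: -11804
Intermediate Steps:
N = 348 (N = 6*58 = 348)
l(H, A) = (-34 + H)*(-30 + A)
l(-17, N) - 1*(-4414) = (1020 - 34*348 - 30*(-17) + 348*(-17)) - 1*(-4414) = (1020 - 11832 + 510 - 5916) + 4414 = -16218 + 4414 = -11804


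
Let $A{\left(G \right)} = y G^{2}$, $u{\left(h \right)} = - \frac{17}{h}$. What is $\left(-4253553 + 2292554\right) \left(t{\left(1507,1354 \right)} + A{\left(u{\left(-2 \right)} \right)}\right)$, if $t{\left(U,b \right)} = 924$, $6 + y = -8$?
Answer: $\frac{343174825}{2} \approx 1.7159 \cdot 10^{8}$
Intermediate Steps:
$y = -14$ ($y = -6 - 8 = -14$)
$A{\left(G \right)} = - 14 G^{2}$
$\left(-4253553 + 2292554\right) \left(t{\left(1507,1354 \right)} + A{\left(u{\left(-2 \right)} \right)}\right) = \left(-4253553 + 2292554\right) \left(924 - 14 \left(- \frac{17}{-2}\right)^{2}\right) = - 1960999 \left(924 - 14 \left(\left(-17\right) \left(- \frac{1}{2}\right)\right)^{2}\right) = - 1960999 \left(924 - 14 \left(\frac{17}{2}\right)^{2}\right) = - 1960999 \left(924 - \frac{2023}{2}\right) = \left(-1960999\right) \left(- \frac{175}{2}\right) = \frac{343174825}{2}$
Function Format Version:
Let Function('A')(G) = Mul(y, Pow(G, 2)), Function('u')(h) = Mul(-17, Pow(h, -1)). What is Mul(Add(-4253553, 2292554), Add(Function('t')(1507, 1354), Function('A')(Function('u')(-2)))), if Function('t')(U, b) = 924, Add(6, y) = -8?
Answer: Rational(343174825, 2) ≈ 1.7159e+8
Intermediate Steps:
y = -14 (y = Add(-6, -8) = -14)
Function('A')(G) = Mul(-14, Pow(G, 2))
Mul(Add(-4253553, 2292554), Add(Function('t')(1507, 1354), Function('A')(Function('u')(-2)))) = Mul(Add(-4253553, 2292554), Add(924, Mul(-14, Pow(Mul(-17, Pow(-2, -1)), 2)))) = Mul(-1960999, Add(924, Mul(-14, Pow(Mul(-17, Rational(-1, 2)), 2)))) = Mul(-1960999, Add(924, Mul(-14, Pow(Rational(17, 2), 2)))) = Mul(-1960999, Add(924, Mul(-14, Rational(289, 4)))) = Mul(-1960999, Add(924, Rational(-2023, 2))) = Mul(-1960999, Rational(-175, 2)) = Rational(343174825, 2)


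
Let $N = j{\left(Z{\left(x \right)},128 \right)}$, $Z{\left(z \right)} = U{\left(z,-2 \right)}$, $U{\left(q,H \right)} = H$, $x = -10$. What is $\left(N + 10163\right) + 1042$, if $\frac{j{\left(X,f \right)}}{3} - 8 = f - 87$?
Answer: $11352$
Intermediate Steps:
$Z{\left(z \right)} = -2$
$j{\left(X,f \right)} = -237 + 3 f$ ($j{\left(X,f \right)} = 24 + 3 \left(f - 87\right) = 24 + 3 \left(-87 + f\right) = 24 + \left(-261 + 3 f\right) = -237 + 3 f$)
$N = 147$ ($N = -237 + 3 \cdot 128 = -237 + 384 = 147$)
$\left(N + 10163\right) + 1042 = \left(147 + 10163\right) + 1042 = 10310 + 1042 = 11352$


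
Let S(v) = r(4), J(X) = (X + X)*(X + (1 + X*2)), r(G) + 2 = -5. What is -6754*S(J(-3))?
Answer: 47278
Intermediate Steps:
r(G) = -7 (r(G) = -2 - 5 = -7)
J(X) = 2*X*(1 + 3*X) (J(X) = (2*X)*(X + (1 + 2*X)) = (2*X)*(1 + 3*X) = 2*X*(1 + 3*X))
S(v) = -7
-6754*S(J(-3)) = -6754*(-7) = 47278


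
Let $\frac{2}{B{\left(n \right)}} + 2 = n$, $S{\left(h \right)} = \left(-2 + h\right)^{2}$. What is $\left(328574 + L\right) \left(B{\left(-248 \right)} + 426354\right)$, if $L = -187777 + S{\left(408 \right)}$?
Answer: $\frac{16288481204617}{125} \approx 1.3031 \cdot 10^{11}$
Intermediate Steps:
$B{\left(n \right)} = \frac{2}{-2 + n}$
$L = -22941$ ($L = -187777 + \left(-2 + 408\right)^{2} = -187777 + 406^{2} = -187777 + 164836 = -22941$)
$\left(328574 + L\right) \left(B{\left(-248 \right)} + 426354\right) = \left(328574 - 22941\right) \left(\frac{2}{-2 - 248} + 426354\right) = 305633 \left(\frac{2}{-250} + 426354\right) = 305633 \left(2 \left(- \frac{1}{250}\right) + 426354\right) = 305633 \left(- \frac{1}{125} + 426354\right) = 305633 \cdot \frac{53294249}{125} = \frac{16288481204617}{125}$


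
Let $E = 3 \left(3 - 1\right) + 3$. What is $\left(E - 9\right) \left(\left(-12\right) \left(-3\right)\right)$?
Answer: $0$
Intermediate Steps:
$E = 9$ ($E = 3 \cdot 2 + 3 = 6 + 3 = 9$)
$\left(E - 9\right) \left(\left(-12\right) \left(-3\right)\right) = \left(9 - 9\right) \left(\left(-12\right) \left(-3\right)\right) = 0 \cdot 36 = 0$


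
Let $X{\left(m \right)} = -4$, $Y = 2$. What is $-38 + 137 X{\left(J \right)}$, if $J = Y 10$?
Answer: $-586$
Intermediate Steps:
$J = 20$ ($J = 2 \cdot 10 = 20$)
$-38 + 137 X{\left(J \right)} = -38 + 137 \left(-4\right) = -38 - 548 = -586$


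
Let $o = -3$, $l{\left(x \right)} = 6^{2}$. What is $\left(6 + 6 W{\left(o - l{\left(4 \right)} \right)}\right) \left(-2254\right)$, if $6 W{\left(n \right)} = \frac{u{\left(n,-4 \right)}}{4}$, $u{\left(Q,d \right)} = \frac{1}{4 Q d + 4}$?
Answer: $- \frac{16987271}{1256} \approx -13525.0$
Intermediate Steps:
$l{\left(x \right)} = 36$
$u{\left(Q,d \right)} = \frac{1}{4 + 4 Q d}$ ($u{\left(Q,d \right)} = \frac{1}{4 Q d + 4} = \frac{1}{4 + 4 Q d}$)
$W{\left(n \right)} = \frac{1}{96 \left(1 - 4 n\right)}$ ($W{\left(n \right)} = \frac{\frac{1}{4 \left(1 + n \left(-4\right)\right)} \frac{1}{4}}{6} = \frac{\frac{1}{4 \left(1 - 4 n\right)} \frac{1}{4}}{6} = \frac{\frac{1}{16} \frac{1}{1 - 4 n}}{6} = \frac{1}{96 \left(1 - 4 n\right)}$)
$\left(6 + 6 W{\left(o - l{\left(4 \right)} \right)}\right) \left(-2254\right) = \left(6 + 6 \frac{1}{96 \left(1 - 4 \left(-3 - 36\right)\right)}\right) \left(-2254\right) = \left(6 + 6 \frac{1}{96 \left(1 - -156\right)}\right) \left(-2254\right) = \left(6 + 6 \frac{1}{96 \left(1 + 156\right)}\right) \left(-2254\right) = \left(6 + 6 \frac{1}{96 \cdot 157}\right) \left(-2254\right) = \left(6 + 6 \cdot \frac{1}{96} \cdot \frac{1}{157}\right) \left(-2254\right) = \left(6 + 6 \cdot \frac{1}{15072}\right) \left(-2254\right) = \left(6 + \frac{1}{2512}\right) \left(-2254\right) = \frac{15073}{2512} \left(-2254\right) = - \frac{16987271}{1256}$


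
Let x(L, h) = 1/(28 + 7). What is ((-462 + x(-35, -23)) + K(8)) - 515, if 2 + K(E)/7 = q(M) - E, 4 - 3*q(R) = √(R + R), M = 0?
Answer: -108952/105 ≈ -1037.6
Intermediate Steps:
q(R) = 4/3 - √2*√R/3 (q(R) = 4/3 - √(R + R)/3 = 4/3 - √2*√R/3)
x(L, h) = 1/35
K(E) = -14/3 - 7*E (K(E) = -14 + 7*((4/3 - √2*√0/3) - E) = -14 + 7*((4/3 - ⅓*√2*0) - E) = -14 + 7*((4/3 + 0) - E) = -14 + 7*(4/3 - E) = -14 + (28/3 - 7*E) = -14/3 - 7*E)
((-462 + x(-35, -23)) + K(8)) - 515 = ((-462 + 1/35) + (-14/3 - 7*8)) - 515 = (-16169/35 + (-14/3 - 56)) - 515 = (-16169/35 - 182/3) - 515 = -54877/105 - 515 = -108952/105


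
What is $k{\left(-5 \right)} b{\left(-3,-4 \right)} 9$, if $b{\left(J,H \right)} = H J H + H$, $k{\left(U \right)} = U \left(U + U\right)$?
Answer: $-23400$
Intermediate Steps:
$k{\left(U \right)} = 2 U^{2}$ ($k{\left(U \right)} = U 2 U = 2 U^{2}$)
$b{\left(J,H \right)} = H + J H^{2}$ ($b{\left(J,H \right)} = J H^{2} + H = H + J H^{2}$)
$k{\left(-5 \right)} b{\left(-3,-4 \right)} 9 = 2 \left(-5\right)^{2} \left(- 4 \left(1 - -12\right)\right) 9 = 2 \cdot 25 \left(- 4 \left(1 + 12\right)\right) 9 = 50 \left(\left(-4\right) 13\right) 9 = 50 \left(-52\right) 9 = \left(-2600\right) 9 = -23400$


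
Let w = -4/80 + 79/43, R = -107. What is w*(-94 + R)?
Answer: -308937/860 ≈ -359.23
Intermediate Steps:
w = 1537/860 (w = -4*1/80 + 79*(1/43) = -1/20 + 79/43 = 1537/860 ≈ 1.7872)
w*(-94 + R) = 1537*(-94 - 107)/860 = (1537/860)*(-201) = -308937/860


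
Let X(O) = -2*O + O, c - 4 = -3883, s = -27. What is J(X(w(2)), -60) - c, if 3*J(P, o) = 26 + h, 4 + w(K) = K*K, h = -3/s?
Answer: 104968/27 ≈ 3887.7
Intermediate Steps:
h = 1/9 (h = -3/(-27) = -3*(-1/27) = 1/9 ≈ 0.11111)
c = -3879 (c = 4 - 3883 = -3879)
w(K) = -4 + K**2 (w(K) = -4 + K*K = -4 + K**2)
X(O) = -O
J(P, o) = 235/27 (J(P, o) = (26 + 1/9)/3 = (1/3)*(235/9) = 235/27)
J(X(w(2)), -60) - c = 235/27 - 1*(-3879) = 235/27 + 3879 = 104968/27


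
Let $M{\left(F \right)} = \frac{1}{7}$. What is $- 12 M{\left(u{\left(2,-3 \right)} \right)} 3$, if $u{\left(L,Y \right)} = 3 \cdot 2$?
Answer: $- \frac{36}{7} \approx -5.1429$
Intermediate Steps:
$u{\left(L,Y \right)} = 6$
$M{\left(F \right)} = \frac{1}{7}$
$- 12 M{\left(u{\left(2,-3 \right)} \right)} 3 = \left(-12\right) \frac{1}{7} \cdot 3 = \left(- \frac{12}{7}\right) 3 = - \frac{36}{7}$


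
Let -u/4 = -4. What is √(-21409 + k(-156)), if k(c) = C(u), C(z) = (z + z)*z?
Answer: I*√20897 ≈ 144.56*I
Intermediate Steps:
u = 16 (u = -4*(-4) = 16)
C(z) = 2*z² (C(z) = (2*z)*z = 2*z²)
k(c) = 512 (k(c) = 2*16² = 2*256 = 512)
√(-21409 + k(-156)) = √(-21409 + 512) = √(-20897) = I*√20897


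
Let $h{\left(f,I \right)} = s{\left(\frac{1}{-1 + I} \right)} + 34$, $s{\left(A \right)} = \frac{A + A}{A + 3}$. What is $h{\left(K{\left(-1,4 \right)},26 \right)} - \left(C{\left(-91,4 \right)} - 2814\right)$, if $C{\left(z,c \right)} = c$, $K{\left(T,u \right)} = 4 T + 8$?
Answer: $\frac{108073}{38} \approx 2844.0$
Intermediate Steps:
$K{\left(T,u \right)} = 8 + 4 T$
$s{\left(A \right)} = \frac{2 A}{3 + A}$
$h{\left(f,I \right)} = 34 + \frac{2}{\left(-1 + I\right) \left(3 + \frac{1}{-1 + I}\right)}$ ($h{\left(f,I \right)} = \frac{2}{\left(-1 + I\right) \left(3 + \frac{1}{-1 + I}\right)} + 34 = 34 + \frac{2}{\left(-1 + I\right) \left(3 + \frac{1}{-1 + I}\right)}$)
$h{\left(K{\left(-1,4 \right)},26 \right)} - \left(C{\left(-91,4 \right)} - 2814\right) = \frac{6 \left(-11 + 17 \cdot 26\right)}{-2 + 3 \cdot 26} - \left(4 - 2814\right) = \frac{6 \left(-11 + 442\right)}{-2 + 78} - \left(4 - 2814\right) = 6 \cdot \frac{1}{76} \cdot 431 - -2810 = 6 \cdot \frac{1}{76} \cdot 431 + 2810 = \frac{1293}{38} + 2810 = \frac{108073}{38}$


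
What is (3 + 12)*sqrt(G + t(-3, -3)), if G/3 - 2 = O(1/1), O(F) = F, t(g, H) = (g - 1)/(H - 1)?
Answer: 15*sqrt(10) ≈ 47.434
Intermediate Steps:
t(g, H) = (-1 + g)/(-1 + H)
G = 9 (G = 6 + 3/1 = 6 + 3*1 = 6 + 3 = 9)
(3 + 12)*sqrt(G + t(-3, -3)) = (3 + 12)*sqrt(9 + (-1 - 3)/(-1 - 3)) = 15*sqrt(9 - 4/(-4)) = 15*sqrt(9 - 1/4*(-4)) = 15*sqrt(9 + 1) = 15*sqrt(10)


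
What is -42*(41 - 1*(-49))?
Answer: -3780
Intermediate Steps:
-42*(41 - 1*(-49)) = -42*(41 + 49) = -42*90 = -3780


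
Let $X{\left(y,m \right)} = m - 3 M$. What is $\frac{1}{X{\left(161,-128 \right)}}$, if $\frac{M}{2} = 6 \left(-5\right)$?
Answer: $\frac{1}{52} \approx 0.019231$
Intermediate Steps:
$M = -60$ ($M = 2 \cdot 6 \left(-5\right) = 2 \left(-30\right) = -60$)
$X{\left(y,m \right)} = 180 + m$ ($X{\left(y,m \right)} = m - -180 = m + 180 = 180 + m$)
$\frac{1}{X{\left(161,-128 \right)}} = \frac{1}{180 - 128} = \frac{1}{52}$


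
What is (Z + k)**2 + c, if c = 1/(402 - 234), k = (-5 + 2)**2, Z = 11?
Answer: 67201/168 ≈ 400.01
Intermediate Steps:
k = 9 (k = (-3)**2 = 9)
c = 1/168 ≈ 0.0059524
(Z + k)**2 + c = (11 + 9)**2 + 1/168 = 20**2 + 1/168 = 400 + 1/168 = 67201/168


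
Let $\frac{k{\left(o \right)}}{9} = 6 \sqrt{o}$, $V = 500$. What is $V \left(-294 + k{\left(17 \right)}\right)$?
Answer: $-147000 + 27000 \sqrt{17} \approx -35676.0$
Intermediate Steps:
$k{\left(o \right)} = 54 \sqrt{o}$ ($k{\left(o \right)} = 9 \cdot 6 \sqrt{o} = 54 \sqrt{o}$)
$V \left(-294 + k{\left(17 \right)}\right) = 500 \left(-294 + 54 \sqrt{17}\right) = -147000 + 27000 \sqrt{17}$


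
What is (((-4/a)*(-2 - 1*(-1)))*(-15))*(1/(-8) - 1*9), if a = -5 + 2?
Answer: -365/2 ≈ -182.50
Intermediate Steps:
a = -3
(((-4/a)*(-2 - 1*(-1)))*(-15))*(1/(-8) - 1*9) = (((-4/(-3))*(-2 - 1*(-1)))*(-15))*(1/(-8) - 1*9) = (((-⅓*(-4))*(-2 + 1))*(-15))*(-⅛ - 9) = (((4/3)*(-1))*(-15))*(-73/8) = -4/3*(-15)*(-73/8) = 20*(-73/8) = -365/2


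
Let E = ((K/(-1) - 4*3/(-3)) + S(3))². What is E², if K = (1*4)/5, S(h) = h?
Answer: 923521/625 ≈ 1477.6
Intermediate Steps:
K = ⅘ (K = 4*(⅕) = ⅘ ≈ 0.80000)
E = 961/25 (E = (((⅘)/(-1) - 4*3/(-3)) + 3)² = (((⅘)*(-1) - 12*(-⅓)) + 3)² = ((-⅘ + 4) + 3)² = (16/5 + 3)² = (31/5)² = 961/25 ≈ 38.440)
E² = (961/25)² = 923521/625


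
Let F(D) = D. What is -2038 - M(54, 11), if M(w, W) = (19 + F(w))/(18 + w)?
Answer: -146809/72 ≈ -2039.0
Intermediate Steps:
M(w, W) = (19 + w)/(18 + w)
-2038 - M(54, 11) = -2038 - (19 + 54)/(18 + 54) = -2038 - 73/72 = -146809/72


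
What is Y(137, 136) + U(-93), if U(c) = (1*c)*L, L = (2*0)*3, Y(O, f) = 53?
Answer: 53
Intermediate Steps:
L = 0 (L = 0*3 = 0)
U(c) = 0 (U(c) = (1*c)*0 = c*0 = 0)
Y(137, 136) + U(-93) = 53 + 0 = 53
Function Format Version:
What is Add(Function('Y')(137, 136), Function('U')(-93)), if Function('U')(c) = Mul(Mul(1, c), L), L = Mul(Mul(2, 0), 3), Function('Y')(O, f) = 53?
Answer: 53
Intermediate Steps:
L = 0 (L = Mul(0, 3) = 0)
Function('U')(c) = 0 (Function('U')(c) = Mul(Mul(1, c), 0) = Mul(c, 0) = 0)
Add(Function('Y')(137, 136), Function('U')(-93)) = Add(53, 0) = 53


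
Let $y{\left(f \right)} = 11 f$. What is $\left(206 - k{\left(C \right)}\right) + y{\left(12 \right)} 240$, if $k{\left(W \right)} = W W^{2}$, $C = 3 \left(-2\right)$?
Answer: $32102$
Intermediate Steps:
$C = -6$
$k{\left(W \right)} = W^{3}$
$\left(206 - k{\left(C \right)}\right) + y{\left(12 \right)} 240 = \left(206 - \left(-6\right)^{3}\right) + 11 \cdot 12 \cdot 240 = \left(206 - -216\right) + 132 \cdot 240 = \left(206 + 216\right) + 31680 = 422 + 31680 = 32102$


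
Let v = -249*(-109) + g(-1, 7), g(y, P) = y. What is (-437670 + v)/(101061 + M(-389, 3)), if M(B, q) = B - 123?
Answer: -410530/100549 ≈ -4.0829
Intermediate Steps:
M(B, q) = -123 + B
v = 27140 (v = -249*(-109) - 1 = 27141 - 1 = 27140)
(-437670 + v)/(101061 + M(-389, 3)) = (-437670 + 27140)/(101061 + (-123 - 389)) = -410530/(101061 - 512) = -410530/100549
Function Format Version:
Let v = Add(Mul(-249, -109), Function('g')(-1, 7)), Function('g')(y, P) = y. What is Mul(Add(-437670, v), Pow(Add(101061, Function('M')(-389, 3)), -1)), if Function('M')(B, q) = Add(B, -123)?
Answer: Rational(-410530, 100549) ≈ -4.0829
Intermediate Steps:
Function('M')(B, q) = Add(-123, B)
v = 27140 (v = Add(Mul(-249, -109), -1) = Add(27141, -1) = 27140)
Mul(Add(-437670, v), Pow(Add(101061, Function('M')(-389, 3)), -1)) = Mul(Add(-437670, 27140), Pow(Add(101061, Add(-123, -389)), -1)) = Mul(-410530, Pow(Add(101061, -512), -1)) = Mul(-410530, Pow(100549, -1)) = Mul(-410530, Rational(1, 100549)) = Rational(-410530, 100549)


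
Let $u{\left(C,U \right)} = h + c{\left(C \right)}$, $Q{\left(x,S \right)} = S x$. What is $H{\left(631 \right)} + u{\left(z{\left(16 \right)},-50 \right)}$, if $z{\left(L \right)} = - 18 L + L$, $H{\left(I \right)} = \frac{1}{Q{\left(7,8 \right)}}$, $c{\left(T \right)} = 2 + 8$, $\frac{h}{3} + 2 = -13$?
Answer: $- \frac{1959}{56} \approx -34.982$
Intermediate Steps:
$h = -45$ ($h = -6 + 3 \left(-13\right) = -6 - 39 = -45$)
$c{\left(T \right)} = 10$
$H{\left(I \right)} = \frac{1}{56}$ ($H{\left(I \right)} = \frac{1}{8 \cdot 7} = \frac{1}{56}$)
$z{\left(L \right)} = - 17 L$
$u{\left(C,U \right)} = -35$ ($u{\left(C,U \right)} = -45 + 10 = -35$)
$H{\left(631 \right)} + u{\left(z{\left(16 \right)},-50 \right)} = \frac{1}{56} - 35 = - \frac{1959}{56}$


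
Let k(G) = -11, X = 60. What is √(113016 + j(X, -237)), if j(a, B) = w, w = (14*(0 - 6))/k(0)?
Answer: 6*√379885/11 ≈ 336.19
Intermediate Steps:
w = 84/11 (w = (14*(0 - 6))/(-11) = (14*(-6))*(-1/11) = -84*(-1/11) = 84/11 ≈ 7.6364)
j(a, B) = 84/11
√(113016 + j(X, -237)) = √(113016 + 84/11) = √(1243260/11) = 6*√379885/11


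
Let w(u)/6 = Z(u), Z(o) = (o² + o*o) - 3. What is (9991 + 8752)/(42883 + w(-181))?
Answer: 18743/435997 ≈ 0.042989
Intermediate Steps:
Z(o) = -3 + 2*o² (Z(o) = (o² + o²) - 3 = 2*o² - 3 = -3 + 2*o²)
w(u) = -18 + 12*u² (w(u) = 6*(-3 + 2*u²) = -18 + 12*u²)
(9991 + 8752)/(42883 + w(-181)) = (9991 + 8752)/(42883 + (-18 + 12*(-181)²)) = 18743/(42883 + (-18 + 12*32761)) = 18743/(42883 + (-18 + 393132)) = 18743/(42883 + 393114) = 18743/435997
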